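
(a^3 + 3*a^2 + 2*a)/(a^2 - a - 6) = a*(a + 1)/(a - 3)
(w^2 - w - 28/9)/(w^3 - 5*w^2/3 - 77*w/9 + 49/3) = (3*w + 4)/(3*w^2 + 2*w - 21)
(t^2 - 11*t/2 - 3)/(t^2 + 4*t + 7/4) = 2*(t - 6)/(2*t + 7)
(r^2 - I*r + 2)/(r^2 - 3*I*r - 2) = (r + I)/(r - I)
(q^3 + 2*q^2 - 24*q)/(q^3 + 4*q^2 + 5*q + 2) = q*(q^2 + 2*q - 24)/(q^3 + 4*q^2 + 5*q + 2)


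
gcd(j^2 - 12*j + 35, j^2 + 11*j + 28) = 1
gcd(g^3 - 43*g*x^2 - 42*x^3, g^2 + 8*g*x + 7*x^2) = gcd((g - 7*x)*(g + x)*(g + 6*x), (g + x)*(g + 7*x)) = g + x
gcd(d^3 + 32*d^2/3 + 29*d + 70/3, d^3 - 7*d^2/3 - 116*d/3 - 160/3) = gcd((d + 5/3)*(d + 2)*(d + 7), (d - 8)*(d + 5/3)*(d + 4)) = d + 5/3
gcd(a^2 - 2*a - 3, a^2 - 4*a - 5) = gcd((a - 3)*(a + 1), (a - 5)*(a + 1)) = a + 1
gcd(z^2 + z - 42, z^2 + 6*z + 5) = 1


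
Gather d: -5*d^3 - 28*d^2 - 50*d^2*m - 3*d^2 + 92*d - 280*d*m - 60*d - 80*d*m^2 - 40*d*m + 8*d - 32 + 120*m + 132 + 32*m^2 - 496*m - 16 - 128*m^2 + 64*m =-5*d^3 + d^2*(-50*m - 31) + d*(-80*m^2 - 320*m + 40) - 96*m^2 - 312*m + 84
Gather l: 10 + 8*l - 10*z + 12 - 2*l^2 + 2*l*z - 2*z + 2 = -2*l^2 + l*(2*z + 8) - 12*z + 24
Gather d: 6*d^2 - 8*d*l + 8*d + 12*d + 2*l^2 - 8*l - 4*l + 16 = 6*d^2 + d*(20 - 8*l) + 2*l^2 - 12*l + 16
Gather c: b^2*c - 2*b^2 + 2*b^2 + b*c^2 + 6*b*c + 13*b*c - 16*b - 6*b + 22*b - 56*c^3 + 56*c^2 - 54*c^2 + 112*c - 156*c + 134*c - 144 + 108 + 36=-56*c^3 + c^2*(b + 2) + c*(b^2 + 19*b + 90)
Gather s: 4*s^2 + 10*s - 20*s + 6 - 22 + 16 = 4*s^2 - 10*s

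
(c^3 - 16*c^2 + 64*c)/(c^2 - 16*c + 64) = c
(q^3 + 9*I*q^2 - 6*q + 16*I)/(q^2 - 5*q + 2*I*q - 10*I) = (q^2 + 7*I*q + 8)/(q - 5)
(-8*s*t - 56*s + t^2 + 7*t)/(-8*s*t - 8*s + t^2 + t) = (t + 7)/(t + 1)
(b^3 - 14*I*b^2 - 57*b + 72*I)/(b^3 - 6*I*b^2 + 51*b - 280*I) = (b^2 - 6*I*b - 9)/(b^2 + 2*I*b + 35)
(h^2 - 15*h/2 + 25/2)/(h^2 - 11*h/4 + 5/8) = 4*(h - 5)/(4*h - 1)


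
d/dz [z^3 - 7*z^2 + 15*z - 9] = 3*z^2 - 14*z + 15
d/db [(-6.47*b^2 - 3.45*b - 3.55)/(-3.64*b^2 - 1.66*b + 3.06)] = (-1.8178*b^2 - 65.4404*b - 16.45)/(13.2496*b^4 + 12.0848*b^3 - 19.5212*b^2 - 10.1592*b + 9.3636)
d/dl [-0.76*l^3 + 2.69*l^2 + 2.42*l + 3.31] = -2.28*l^2 + 5.38*l + 2.42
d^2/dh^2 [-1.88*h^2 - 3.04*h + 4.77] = -3.76000000000000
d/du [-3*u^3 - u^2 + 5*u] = -9*u^2 - 2*u + 5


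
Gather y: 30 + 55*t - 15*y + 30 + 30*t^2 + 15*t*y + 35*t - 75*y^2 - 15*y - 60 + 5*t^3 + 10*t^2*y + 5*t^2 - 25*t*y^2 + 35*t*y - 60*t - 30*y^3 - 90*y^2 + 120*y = 5*t^3 + 35*t^2 + 30*t - 30*y^3 + y^2*(-25*t - 165) + y*(10*t^2 + 50*t + 90)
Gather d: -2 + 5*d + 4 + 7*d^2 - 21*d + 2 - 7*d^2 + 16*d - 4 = 0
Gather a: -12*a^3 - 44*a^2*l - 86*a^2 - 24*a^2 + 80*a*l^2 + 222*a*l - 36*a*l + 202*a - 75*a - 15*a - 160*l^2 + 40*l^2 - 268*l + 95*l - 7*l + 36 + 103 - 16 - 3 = -12*a^3 + a^2*(-44*l - 110) + a*(80*l^2 + 186*l + 112) - 120*l^2 - 180*l + 120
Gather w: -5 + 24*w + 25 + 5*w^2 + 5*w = 5*w^2 + 29*w + 20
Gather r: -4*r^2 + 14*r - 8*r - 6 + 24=-4*r^2 + 6*r + 18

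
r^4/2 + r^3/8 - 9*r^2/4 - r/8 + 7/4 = (r/2 + 1)*(r - 7/4)*(r - 1)*(r + 1)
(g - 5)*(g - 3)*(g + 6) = g^3 - 2*g^2 - 33*g + 90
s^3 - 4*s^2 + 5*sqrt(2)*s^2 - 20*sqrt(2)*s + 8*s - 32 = (s - 4)*(s + sqrt(2))*(s + 4*sqrt(2))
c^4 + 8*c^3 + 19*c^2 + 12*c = c*(c + 1)*(c + 3)*(c + 4)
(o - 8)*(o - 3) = o^2 - 11*o + 24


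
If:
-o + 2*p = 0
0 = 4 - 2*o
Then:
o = 2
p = 1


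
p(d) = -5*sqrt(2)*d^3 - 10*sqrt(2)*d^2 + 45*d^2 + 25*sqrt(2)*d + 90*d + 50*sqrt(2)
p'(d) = -15*sqrt(2)*d^2 - 20*sqrt(2)*d + 90*d + 25*sqrt(2) + 90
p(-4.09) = 557.99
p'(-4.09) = -481.92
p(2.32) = 439.33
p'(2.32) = 154.36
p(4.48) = 615.83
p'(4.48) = -23.92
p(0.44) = 131.24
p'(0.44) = 148.40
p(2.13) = 409.38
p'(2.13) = 160.57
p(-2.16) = 15.17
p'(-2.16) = -106.92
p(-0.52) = 14.86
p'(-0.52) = 87.53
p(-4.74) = 922.87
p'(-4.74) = -643.79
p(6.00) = 406.38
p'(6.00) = -268.03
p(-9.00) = 6596.81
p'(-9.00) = -2148.36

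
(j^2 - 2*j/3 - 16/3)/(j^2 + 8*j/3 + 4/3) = (3*j - 8)/(3*j + 2)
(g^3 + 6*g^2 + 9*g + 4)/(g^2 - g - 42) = (g^3 + 6*g^2 + 9*g + 4)/(g^2 - g - 42)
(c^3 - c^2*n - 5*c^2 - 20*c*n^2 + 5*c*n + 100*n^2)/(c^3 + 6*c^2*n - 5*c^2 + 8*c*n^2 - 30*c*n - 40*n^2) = (c - 5*n)/(c + 2*n)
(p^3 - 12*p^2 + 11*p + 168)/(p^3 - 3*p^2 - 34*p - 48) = (p - 7)/(p + 2)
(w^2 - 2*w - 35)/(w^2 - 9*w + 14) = (w + 5)/(w - 2)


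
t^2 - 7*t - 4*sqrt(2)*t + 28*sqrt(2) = (t - 7)*(t - 4*sqrt(2))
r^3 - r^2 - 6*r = r*(r - 3)*(r + 2)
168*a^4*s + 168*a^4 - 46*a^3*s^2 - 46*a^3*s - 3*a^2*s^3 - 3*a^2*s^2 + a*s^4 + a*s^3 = (-6*a + s)*(-4*a + s)*(7*a + s)*(a*s + a)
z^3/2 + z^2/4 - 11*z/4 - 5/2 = (z/2 + 1)*(z - 5/2)*(z + 1)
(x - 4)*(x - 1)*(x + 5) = x^3 - 21*x + 20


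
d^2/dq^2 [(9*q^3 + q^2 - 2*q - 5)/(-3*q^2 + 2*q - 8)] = 6*(64*q^3 + 213*q^2 - 654*q - 44)/(27*q^6 - 54*q^5 + 252*q^4 - 296*q^3 + 672*q^2 - 384*q + 512)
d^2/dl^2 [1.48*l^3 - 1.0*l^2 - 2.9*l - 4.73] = 8.88*l - 2.0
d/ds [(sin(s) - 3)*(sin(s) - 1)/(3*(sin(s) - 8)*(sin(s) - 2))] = 2*(-3*sin(s)^2 + 13*sin(s) - 17)*cos(s)/(3*(sin(s) - 8)^2*(sin(s) - 2)^2)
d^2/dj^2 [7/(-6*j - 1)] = -504/(6*j + 1)^3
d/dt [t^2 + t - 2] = 2*t + 1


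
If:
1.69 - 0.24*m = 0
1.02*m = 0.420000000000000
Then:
No Solution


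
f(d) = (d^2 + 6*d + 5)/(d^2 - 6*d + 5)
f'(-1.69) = 0.08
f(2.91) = -7.75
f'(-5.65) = -0.06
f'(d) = (6 - 2*d)*(d^2 + 6*d + 5)/(d^2 - 6*d + 5)^2 + (2*d + 6)/(d^2 - 6*d + 5)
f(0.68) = 6.90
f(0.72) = 8.21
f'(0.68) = 28.49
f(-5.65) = 0.04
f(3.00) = -8.00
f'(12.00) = -0.28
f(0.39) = 2.66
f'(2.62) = -1.50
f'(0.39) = 7.36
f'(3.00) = -3.00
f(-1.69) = -0.13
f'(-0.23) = 1.43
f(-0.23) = 0.57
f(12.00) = 2.87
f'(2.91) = -2.61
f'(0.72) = 37.45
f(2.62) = -7.15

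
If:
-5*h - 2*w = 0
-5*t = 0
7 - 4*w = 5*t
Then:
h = -7/10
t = 0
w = 7/4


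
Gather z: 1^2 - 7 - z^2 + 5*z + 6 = -z^2 + 5*z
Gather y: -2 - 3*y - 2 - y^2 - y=-y^2 - 4*y - 4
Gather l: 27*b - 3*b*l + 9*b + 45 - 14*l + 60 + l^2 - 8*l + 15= 36*b + l^2 + l*(-3*b - 22) + 120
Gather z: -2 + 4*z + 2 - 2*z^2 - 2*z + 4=-2*z^2 + 2*z + 4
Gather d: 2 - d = 2 - d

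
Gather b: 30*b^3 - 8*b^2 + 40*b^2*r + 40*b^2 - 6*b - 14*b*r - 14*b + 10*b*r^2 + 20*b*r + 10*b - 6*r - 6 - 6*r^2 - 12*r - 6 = 30*b^3 + b^2*(40*r + 32) + b*(10*r^2 + 6*r - 10) - 6*r^2 - 18*r - 12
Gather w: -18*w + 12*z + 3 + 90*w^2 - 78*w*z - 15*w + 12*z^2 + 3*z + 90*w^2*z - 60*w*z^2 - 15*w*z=w^2*(90*z + 90) + w*(-60*z^2 - 93*z - 33) + 12*z^2 + 15*z + 3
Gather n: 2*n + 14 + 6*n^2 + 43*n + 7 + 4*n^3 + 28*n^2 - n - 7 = 4*n^3 + 34*n^2 + 44*n + 14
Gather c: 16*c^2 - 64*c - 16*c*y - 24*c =16*c^2 + c*(-16*y - 88)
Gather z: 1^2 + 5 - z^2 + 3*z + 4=-z^2 + 3*z + 10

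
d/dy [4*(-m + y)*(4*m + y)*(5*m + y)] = 44*m^2 + 64*m*y + 12*y^2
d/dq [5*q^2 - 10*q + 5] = 10*q - 10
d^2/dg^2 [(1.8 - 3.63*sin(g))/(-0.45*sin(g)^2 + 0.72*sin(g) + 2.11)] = (-0.735075*sin(g)^5 + 0.281880000000001*sin(g)^4 - 20.95956*sin(g)^3 + 11.097216*sin(g)^2 + 5.283627*sin(g) - 16.313832)/(0.091125*sin(g)^6 - 0.4374*sin(g)^5 - 0.581985*sin(g)^4 + 3.728592*sin(g)^3 + 2.728863*sin(g)^2 - 9.616536*sin(g) - 9.393931)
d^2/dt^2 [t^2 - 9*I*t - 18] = 2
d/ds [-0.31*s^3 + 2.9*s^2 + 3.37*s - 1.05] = -0.93*s^2 + 5.8*s + 3.37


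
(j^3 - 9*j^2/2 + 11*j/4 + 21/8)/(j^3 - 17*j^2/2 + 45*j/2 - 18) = (j^2 - 3*j - 7/4)/(j^2 - 7*j + 12)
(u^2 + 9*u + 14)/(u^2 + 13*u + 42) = (u + 2)/(u + 6)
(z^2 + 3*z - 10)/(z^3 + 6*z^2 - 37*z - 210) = (z - 2)/(z^2 + z - 42)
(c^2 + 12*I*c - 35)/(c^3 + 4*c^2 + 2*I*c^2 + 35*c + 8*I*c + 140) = (c + 5*I)/(c^2 + c*(4 - 5*I) - 20*I)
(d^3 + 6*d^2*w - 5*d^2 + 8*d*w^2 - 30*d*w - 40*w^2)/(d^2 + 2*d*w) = d + 4*w - 5 - 20*w/d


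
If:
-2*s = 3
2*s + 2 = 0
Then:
No Solution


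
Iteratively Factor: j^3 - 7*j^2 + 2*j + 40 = (j + 2)*(j^2 - 9*j + 20) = (j - 4)*(j + 2)*(j - 5)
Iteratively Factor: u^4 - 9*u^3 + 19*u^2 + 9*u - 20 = (u - 4)*(u^3 - 5*u^2 - u + 5) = (u - 4)*(u - 1)*(u^2 - 4*u - 5) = (u - 5)*(u - 4)*(u - 1)*(u + 1)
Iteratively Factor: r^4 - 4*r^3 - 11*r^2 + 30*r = (r + 3)*(r^3 - 7*r^2 + 10*r) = (r - 2)*(r + 3)*(r^2 - 5*r) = (r - 5)*(r - 2)*(r + 3)*(r)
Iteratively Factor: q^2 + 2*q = (q + 2)*(q)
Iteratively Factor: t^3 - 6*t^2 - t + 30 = (t + 2)*(t^2 - 8*t + 15) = (t - 5)*(t + 2)*(t - 3)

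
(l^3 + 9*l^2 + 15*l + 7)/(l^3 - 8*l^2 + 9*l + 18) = (l^2 + 8*l + 7)/(l^2 - 9*l + 18)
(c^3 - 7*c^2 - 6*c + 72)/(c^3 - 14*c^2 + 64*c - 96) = (c + 3)/(c - 4)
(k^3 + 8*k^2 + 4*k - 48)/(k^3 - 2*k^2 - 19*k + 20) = (k^2 + 4*k - 12)/(k^2 - 6*k + 5)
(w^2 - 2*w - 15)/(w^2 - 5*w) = (w + 3)/w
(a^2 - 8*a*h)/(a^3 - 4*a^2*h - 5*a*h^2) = (-a + 8*h)/(-a^2 + 4*a*h + 5*h^2)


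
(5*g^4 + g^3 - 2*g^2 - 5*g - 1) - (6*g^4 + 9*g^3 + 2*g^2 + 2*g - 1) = -g^4 - 8*g^3 - 4*g^2 - 7*g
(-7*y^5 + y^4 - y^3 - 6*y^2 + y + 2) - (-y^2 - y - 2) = -7*y^5 + y^4 - y^3 - 5*y^2 + 2*y + 4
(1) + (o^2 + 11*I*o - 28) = o^2 + 11*I*o - 27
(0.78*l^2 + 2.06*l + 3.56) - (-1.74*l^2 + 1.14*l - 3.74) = 2.52*l^2 + 0.92*l + 7.3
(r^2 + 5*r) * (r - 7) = r^3 - 2*r^2 - 35*r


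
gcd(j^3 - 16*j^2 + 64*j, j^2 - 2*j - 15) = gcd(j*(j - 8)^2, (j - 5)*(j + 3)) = 1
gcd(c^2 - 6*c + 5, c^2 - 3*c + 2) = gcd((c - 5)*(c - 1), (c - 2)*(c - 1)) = c - 1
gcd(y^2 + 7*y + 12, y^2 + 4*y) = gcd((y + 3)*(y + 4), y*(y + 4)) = y + 4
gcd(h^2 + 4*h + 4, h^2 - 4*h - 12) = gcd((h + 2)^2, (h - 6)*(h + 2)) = h + 2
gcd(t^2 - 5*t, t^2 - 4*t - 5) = t - 5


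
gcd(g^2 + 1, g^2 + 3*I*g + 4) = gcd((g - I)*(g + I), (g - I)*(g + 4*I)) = g - I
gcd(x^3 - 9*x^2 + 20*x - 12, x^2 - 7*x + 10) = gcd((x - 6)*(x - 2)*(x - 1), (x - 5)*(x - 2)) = x - 2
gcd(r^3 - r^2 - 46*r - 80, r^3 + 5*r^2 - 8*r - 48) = 1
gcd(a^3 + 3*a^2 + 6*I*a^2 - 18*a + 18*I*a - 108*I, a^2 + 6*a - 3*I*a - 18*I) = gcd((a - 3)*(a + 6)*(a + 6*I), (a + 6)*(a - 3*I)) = a + 6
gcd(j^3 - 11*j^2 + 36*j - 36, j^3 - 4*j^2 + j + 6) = j^2 - 5*j + 6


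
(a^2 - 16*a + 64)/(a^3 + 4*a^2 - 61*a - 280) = (a - 8)/(a^2 + 12*a + 35)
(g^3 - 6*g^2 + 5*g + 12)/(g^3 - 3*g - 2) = (g^2 - 7*g + 12)/(g^2 - g - 2)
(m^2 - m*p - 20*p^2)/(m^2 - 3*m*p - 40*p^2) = (-m^2 + m*p + 20*p^2)/(-m^2 + 3*m*p + 40*p^2)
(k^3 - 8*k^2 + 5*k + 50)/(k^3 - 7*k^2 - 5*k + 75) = (k + 2)/(k + 3)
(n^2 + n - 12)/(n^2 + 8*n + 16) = (n - 3)/(n + 4)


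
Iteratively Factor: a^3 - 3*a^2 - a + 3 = (a - 1)*(a^2 - 2*a - 3) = (a - 3)*(a - 1)*(a + 1)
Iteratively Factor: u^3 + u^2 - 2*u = (u)*(u^2 + u - 2) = u*(u + 2)*(u - 1)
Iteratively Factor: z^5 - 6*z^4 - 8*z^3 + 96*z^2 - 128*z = (z - 2)*(z^4 - 4*z^3 - 16*z^2 + 64*z) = z*(z - 2)*(z^3 - 4*z^2 - 16*z + 64) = z*(z - 4)*(z - 2)*(z^2 - 16) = z*(z - 4)*(z - 2)*(z + 4)*(z - 4)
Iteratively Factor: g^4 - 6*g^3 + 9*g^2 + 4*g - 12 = (g - 2)*(g^3 - 4*g^2 + g + 6) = (g - 2)^2*(g^2 - 2*g - 3) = (g - 2)^2*(g + 1)*(g - 3)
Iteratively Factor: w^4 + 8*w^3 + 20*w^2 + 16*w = (w + 2)*(w^3 + 6*w^2 + 8*w) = (w + 2)*(w + 4)*(w^2 + 2*w) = (w + 2)^2*(w + 4)*(w)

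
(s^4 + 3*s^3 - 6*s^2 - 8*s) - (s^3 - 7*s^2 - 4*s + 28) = s^4 + 2*s^3 + s^2 - 4*s - 28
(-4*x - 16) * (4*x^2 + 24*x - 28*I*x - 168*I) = -16*x^3 - 160*x^2 + 112*I*x^2 - 384*x + 1120*I*x + 2688*I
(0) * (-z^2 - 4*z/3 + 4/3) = 0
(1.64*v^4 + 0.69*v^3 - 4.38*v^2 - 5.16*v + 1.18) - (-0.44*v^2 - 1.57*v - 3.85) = 1.64*v^4 + 0.69*v^3 - 3.94*v^2 - 3.59*v + 5.03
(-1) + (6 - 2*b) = 5 - 2*b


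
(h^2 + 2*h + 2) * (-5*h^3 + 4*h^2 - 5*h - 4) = -5*h^5 - 6*h^4 - 7*h^3 - 6*h^2 - 18*h - 8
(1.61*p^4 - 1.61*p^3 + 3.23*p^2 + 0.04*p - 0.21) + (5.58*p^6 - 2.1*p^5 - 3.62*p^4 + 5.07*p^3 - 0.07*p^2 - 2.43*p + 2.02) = 5.58*p^6 - 2.1*p^5 - 2.01*p^4 + 3.46*p^3 + 3.16*p^2 - 2.39*p + 1.81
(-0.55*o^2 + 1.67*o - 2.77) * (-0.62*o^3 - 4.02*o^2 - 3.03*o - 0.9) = 0.341*o^5 + 1.1756*o^4 - 3.3295*o^3 + 6.5703*o^2 + 6.8901*o + 2.493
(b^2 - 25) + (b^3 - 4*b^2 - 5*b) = b^3 - 3*b^2 - 5*b - 25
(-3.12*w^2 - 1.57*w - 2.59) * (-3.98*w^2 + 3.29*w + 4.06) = 12.4176*w^4 - 4.0162*w^3 - 7.5243*w^2 - 14.8953*w - 10.5154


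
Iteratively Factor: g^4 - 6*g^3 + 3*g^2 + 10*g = (g + 1)*(g^3 - 7*g^2 + 10*g) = (g - 2)*(g + 1)*(g^2 - 5*g) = (g - 5)*(g - 2)*(g + 1)*(g)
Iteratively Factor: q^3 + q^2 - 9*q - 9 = (q + 1)*(q^2 - 9) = (q - 3)*(q + 1)*(q + 3)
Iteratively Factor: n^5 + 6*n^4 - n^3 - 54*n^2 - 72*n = (n + 2)*(n^4 + 4*n^3 - 9*n^2 - 36*n) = (n - 3)*(n + 2)*(n^3 + 7*n^2 + 12*n) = n*(n - 3)*(n + 2)*(n^2 + 7*n + 12) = n*(n - 3)*(n + 2)*(n + 3)*(n + 4)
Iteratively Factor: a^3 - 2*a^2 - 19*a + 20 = (a + 4)*(a^2 - 6*a + 5) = (a - 5)*(a + 4)*(a - 1)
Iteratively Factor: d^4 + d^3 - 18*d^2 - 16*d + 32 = (d - 4)*(d^3 + 5*d^2 + 2*d - 8) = (d - 4)*(d + 4)*(d^2 + d - 2) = (d - 4)*(d + 2)*(d + 4)*(d - 1)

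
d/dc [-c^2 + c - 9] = 1 - 2*c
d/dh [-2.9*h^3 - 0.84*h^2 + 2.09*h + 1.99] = -8.7*h^2 - 1.68*h + 2.09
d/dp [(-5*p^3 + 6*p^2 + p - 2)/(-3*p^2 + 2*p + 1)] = 5*(3*p^2 + 2*p + 1)/(9*p^2 + 6*p + 1)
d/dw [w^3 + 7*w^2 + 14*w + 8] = 3*w^2 + 14*w + 14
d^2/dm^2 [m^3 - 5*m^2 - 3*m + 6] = 6*m - 10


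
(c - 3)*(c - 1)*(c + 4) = c^3 - 13*c + 12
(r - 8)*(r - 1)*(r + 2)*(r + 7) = r^4 - 59*r^2 - 54*r + 112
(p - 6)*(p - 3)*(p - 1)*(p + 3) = p^4 - 7*p^3 - 3*p^2 + 63*p - 54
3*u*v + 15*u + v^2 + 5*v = (3*u + v)*(v + 5)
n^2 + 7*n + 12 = (n + 3)*(n + 4)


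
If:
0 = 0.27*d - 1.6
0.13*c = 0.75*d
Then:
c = 34.19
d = 5.93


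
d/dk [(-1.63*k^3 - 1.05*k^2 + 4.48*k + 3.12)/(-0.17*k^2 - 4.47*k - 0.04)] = (0.2771*k^4 + 14.5722*k^3 + 5.6507*k^2 + 1.1448*k + 13.7672)/(0.0289*k^4 + 1.5198*k^3 + 19.9945*k^2 + 0.3576*k + 0.0016)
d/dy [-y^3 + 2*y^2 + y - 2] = -3*y^2 + 4*y + 1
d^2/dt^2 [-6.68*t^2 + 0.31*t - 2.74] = -13.3600000000000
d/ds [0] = 0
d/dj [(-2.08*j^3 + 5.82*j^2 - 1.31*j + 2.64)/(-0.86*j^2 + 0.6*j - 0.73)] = (1.7888*j^4 - 2.496*j^3 + 6.9206*j^2 - 3.9564*j - 0.6277)/(0.7396*j^4 - 1.032*j^3 + 1.6156*j^2 - 0.876*j + 0.5329)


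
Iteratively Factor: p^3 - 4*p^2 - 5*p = (p)*(p^2 - 4*p - 5) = p*(p - 5)*(p + 1)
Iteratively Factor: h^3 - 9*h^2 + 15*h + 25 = (h - 5)*(h^2 - 4*h - 5) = (h - 5)^2*(h + 1)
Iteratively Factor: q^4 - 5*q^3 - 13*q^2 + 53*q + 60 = (q + 3)*(q^3 - 8*q^2 + 11*q + 20) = (q + 1)*(q + 3)*(q^2 - 9*q + 20) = (q - 5)*(q + 1)*(q + 3)*(q - 4)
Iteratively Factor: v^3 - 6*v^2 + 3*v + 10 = (v - 5)*(v^2 - v - 2) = (v - 5)*(v + 1)*(v - 2)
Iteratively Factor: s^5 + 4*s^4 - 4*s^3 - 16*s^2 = (s)*(s^4 + 4*s^3 - 4*s^2 - 16*s) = s^2*(s^3 + 4*s^2 - 4*s - 16) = s^2*(s + 4)*(s^2 - 4) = s^2*(s - 2)*(s + 4)*(s + 2)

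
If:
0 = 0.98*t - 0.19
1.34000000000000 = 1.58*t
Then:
No Solution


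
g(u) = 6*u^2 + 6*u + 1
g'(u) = 12*u + 6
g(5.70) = 230.14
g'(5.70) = 74.40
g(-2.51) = 23.74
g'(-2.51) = -24.12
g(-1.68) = 7.85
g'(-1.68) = -14.16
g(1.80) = 31.24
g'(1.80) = 27.60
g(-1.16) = 2.11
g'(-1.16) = -7.92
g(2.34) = 47.89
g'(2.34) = 34.08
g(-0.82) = 0.11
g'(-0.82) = -3.84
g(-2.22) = 17.25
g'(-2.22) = -20.64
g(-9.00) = 433.00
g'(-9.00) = -102.00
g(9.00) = 541.00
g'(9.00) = 114.00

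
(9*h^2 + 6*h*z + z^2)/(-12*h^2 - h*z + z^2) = (3*h + z)/(-4*h + z)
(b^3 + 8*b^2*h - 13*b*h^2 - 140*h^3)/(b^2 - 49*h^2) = (b^2 + b*h - 20*h^2)/(b - 7*h)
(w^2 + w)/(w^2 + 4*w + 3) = w/(w + 3)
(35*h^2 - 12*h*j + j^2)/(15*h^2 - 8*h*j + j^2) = (7*h - j)/(3*h - j)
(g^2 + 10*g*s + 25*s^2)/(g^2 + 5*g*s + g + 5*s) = (g + 5*s)/(g + 1)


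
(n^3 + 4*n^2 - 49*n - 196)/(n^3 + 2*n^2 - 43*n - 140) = (n + 7)/(n + 5)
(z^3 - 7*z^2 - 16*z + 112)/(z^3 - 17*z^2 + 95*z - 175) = (z^2 - 16)/(z^2 - 10*z + 25)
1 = 1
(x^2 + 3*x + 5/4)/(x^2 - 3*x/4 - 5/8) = 2*(2*x + 5)/(4*x - 5)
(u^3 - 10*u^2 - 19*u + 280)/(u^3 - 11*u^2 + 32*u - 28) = (u^2 - 3*u - 40)/(u^2 - 4*u + 4)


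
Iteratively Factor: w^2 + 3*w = (w)*(w + 3)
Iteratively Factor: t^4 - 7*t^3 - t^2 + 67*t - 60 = (t + 3)*(t^3 - 10*t^2 + 29*t - 20) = (t - 1)*(t + 3)*(t^2 - 9*t + 20) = (t - 5)*(t - 1)*(t + 3)*(t - 4)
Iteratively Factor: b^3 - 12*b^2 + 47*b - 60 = (b - 4)*(b^2 - 8*b + 15) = (b - 4)*(b - 3)*(b - 5)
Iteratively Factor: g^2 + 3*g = (g + 3)*(g)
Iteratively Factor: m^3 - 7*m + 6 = (m - 2)*(m^2 + 2*m - 3) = (m - 2)*(m - 1)*(m + 3)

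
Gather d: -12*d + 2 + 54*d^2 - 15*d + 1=54*d^2 - 27*d + 3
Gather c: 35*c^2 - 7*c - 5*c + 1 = 35*c^2 - 12*c + 1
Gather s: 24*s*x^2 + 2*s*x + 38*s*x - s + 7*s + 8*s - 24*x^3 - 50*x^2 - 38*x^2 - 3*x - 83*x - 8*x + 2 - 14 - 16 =s*(24*x^2 + 40*x + 14) - 24*x^3 - 88*x^2 - 94*x - 28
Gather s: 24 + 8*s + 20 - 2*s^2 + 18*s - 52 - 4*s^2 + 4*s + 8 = -6*s^2 + 30*s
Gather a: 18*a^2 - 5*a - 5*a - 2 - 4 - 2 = 18*a^2 - 10*a - 8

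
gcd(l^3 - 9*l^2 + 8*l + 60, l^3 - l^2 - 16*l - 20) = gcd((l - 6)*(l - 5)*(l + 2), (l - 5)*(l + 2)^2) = l^2 - 3*l - 10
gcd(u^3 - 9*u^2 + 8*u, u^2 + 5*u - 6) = u - 1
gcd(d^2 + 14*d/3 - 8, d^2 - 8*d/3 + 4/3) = 1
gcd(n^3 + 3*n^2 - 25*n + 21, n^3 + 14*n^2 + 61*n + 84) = n + 7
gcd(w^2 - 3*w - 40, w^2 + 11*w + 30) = w + 5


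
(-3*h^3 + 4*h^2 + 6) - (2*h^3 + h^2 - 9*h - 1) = -5*h^3 + 3*h^2 + 9*h + 7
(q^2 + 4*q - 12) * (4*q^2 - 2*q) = 4*q^4 + 14*q^3 - 56*q^2 + 24*q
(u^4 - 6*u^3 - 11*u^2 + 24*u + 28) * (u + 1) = u^5 - 5*u^4 - 17*u^3 + 13*u^2 + 52*u + 28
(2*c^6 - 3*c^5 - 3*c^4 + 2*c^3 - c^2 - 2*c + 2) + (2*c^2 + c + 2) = 2*c^6 - 3*c^5 - 3*c^4 + 2*c^3 + c^2 - c + 4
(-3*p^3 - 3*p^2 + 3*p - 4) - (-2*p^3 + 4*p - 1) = -p^3 - 3*p^2 - p - 3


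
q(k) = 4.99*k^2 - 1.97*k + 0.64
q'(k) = 9.98*k - 1.97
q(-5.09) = 139.95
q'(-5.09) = -52.77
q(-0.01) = 0.66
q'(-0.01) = -2.07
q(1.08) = 4.33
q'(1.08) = 8.81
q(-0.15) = 1.05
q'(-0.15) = -3.47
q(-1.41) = 13.34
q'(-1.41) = -16.04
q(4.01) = 72.98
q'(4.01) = 38.05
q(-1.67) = 17.85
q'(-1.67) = -18.64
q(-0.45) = 2.54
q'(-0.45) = -6.46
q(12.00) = 695.56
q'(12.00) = 117.79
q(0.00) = 0.64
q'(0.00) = -1.97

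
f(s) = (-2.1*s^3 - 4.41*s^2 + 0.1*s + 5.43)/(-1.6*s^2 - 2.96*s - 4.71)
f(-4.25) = -4.12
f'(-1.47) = -0.15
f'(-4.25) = 1.54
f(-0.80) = -1.07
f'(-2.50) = 1.37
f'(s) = (3.2*s + 2.96)*(-2.1*s^3 - 4.41*s^2 + 0.1*s + 5.43)/(-1.6*s^2 - 2.96*s - 4.71)^2 + (-6.3*s^2 - 8.82*s + 0.1)/(-1.6*s^2 - 2.96*s - 4.71)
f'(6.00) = 1.40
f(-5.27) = -5.66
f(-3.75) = -3.34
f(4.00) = 4.72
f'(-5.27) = 1.48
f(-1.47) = -0.64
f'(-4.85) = 1.51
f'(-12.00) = 1.35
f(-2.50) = -1.43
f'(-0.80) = -0.80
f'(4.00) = 1.46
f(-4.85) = -5.03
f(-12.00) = -15.02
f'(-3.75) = 1.57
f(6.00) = 7.57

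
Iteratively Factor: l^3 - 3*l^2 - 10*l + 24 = (l - 4)*(l^2 + l - 6) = (l - 4)*(l + 3)*(l - 2)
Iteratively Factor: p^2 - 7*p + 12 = (p - 4)*(p - 3)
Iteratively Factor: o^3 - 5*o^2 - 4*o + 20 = (o - 2)*(o^2 - 3*o - 10) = (o - 5)*(o - 2)*(o + 2)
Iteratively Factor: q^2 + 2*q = (q)*(q + 2)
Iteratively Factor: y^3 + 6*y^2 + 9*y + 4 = (y + 4)*(y^2 + 2*y + 1) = (y + 1)*(y + 4)*(y + 1)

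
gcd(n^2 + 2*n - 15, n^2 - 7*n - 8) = 1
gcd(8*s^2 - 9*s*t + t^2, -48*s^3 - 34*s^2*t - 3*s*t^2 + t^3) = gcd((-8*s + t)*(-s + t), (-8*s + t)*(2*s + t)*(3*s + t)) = 8*s - t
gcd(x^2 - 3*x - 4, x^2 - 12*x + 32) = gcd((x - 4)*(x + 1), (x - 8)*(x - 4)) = x - 4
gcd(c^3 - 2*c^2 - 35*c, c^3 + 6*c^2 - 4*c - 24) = 1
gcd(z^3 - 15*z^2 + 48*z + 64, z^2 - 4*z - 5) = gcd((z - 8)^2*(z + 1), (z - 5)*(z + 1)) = z + 1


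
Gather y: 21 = 21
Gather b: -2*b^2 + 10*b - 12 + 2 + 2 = -2*b^2 + 10*b - 8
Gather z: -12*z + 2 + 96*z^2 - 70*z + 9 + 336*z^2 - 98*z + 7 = 432*z^2 - 180*z + 18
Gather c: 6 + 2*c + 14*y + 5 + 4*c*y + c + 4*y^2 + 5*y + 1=c*(4*y + 3) + 4*y^2 + 19*y + 12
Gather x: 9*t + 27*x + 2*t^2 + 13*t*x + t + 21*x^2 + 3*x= 2*t^2 + 10*t + 21*x^2 + x*(13*t + 30)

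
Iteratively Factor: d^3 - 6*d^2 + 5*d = (d)*(d^2 - 6*d + 5) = d*(d - 1)*(d - 5)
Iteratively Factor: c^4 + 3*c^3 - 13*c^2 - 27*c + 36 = (c + 4)*(c^3 - c^2 - 9*c + 9) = (c + 3)*(c + 4)*(c^2 - 4*c + 3) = (c - 1)*(c + 3)*(c + 4)*(c - 3)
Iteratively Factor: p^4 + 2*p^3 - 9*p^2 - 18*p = (p + 2)*(p^3 - 9*p) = (p + 2)*(p + 3)*(p^2 - 3*p) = p*(p + 2)*(p + 3)*(p - 3)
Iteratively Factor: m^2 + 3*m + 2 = (m + 1)*(m + 2)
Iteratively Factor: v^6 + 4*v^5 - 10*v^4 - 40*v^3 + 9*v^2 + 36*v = (v - 1)*(v^5 + 5*v^4 - 5*v^3 - 45*v^2 - 36*v) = (v - 1)*(v + 1)*(v^4 + 4*v^3 - 9*v^2 - 36*v) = (v - 1)*(v + 1)*(v + 3)*(v^3 + v^2 - 12*v) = (v - 3)*(v - 1)*(v + 1)*(v + 3)*(v^2 + 4*v) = (v - 3)*(v - 1)*(v + 1)*(v + 3)*(v + 4)*(v)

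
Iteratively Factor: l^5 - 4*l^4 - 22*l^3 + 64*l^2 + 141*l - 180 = (l + 3)*(l^4 - 7*l^3 - l^2 + 67*l - 60) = (l - 4)*(l + 3)*(l^3 - 3*l^2 - 13*l + 15) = (l - 4)*(l + 3)^2*(l^2 - 6*l + 5) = (l - 4)*(l - 1)*(l + 3)^2*(l - 5)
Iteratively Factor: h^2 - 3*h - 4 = (h + 1)*(h - 4)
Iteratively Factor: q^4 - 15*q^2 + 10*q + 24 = (q - 3)*(q^3 + 3*q^2 - 6*q - 8) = (q - 3)*(q + 4)*(q^2 - q - 2) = (q - 3)*(q + 1)*(q + 4)*(q - 2)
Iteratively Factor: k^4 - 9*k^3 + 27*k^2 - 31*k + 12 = (k - 1)*(k^3 - 8*k^2 + 19*k - 12) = (k - 4)*(k - 1)*(k^2 - 4*k + 3) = (k - 4)*(k - 3)*(k - 1)*(k - 1)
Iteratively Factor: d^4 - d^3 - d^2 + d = (d)*(d^3 - d^2 - d + 1) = d*(d - 1)*(d^2 - 1) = d*(d - 1)^2*(d + 1)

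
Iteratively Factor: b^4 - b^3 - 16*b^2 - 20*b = (b + 2)*(b^3 - 3*b^2 - 10*b) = b*(b + 2)*(b^2 - 3*b - 10) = b*(b + 2)^2*(b - 5)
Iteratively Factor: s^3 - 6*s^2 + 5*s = (s)*(s^2 - 6*s + 5) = s*(s - 1)*(s - 5)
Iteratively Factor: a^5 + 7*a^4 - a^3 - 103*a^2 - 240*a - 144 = (a + 3)*(a^4 + 4*a^3 - 13*a^2 - 64*a - 48) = (a - 4)*(a + 3)*(a^3 + 8*a^2 + 19*a + 12) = (a - 4)*(a + 1)*(a + 3)*(a^2 + 7*a + 12) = (a - 4)*(a + 1)*(a + 3)^2*(a + 4)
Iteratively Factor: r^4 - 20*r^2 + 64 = (r + 2)*(r^3 - 2*r^2 - 16*r + 32) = (r - 2)*(r + 2)*(r^2 - 16) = (r - 4)*(r - 2)*(r + 2)*(r + 4)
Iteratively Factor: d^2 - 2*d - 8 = (d - 4)*(d + 2)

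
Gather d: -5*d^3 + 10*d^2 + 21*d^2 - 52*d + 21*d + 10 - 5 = -5*d^3 + 31*d^2 - 31*d + 5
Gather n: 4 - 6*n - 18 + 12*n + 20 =6*n + 6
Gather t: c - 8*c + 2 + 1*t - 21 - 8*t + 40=-7*c - 7*t + 21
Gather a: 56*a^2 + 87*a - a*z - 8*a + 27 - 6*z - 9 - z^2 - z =56*a^2 + a*(79 - z) - z^2 - 7*z + 18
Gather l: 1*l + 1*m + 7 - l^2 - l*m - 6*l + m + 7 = -l^2 + l*(-m - 5) + 2*m + 14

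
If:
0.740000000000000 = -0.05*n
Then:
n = -14.80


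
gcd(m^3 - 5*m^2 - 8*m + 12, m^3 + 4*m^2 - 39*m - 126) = m - 6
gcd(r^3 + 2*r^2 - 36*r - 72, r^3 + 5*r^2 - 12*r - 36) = r^2 + 8*r + 12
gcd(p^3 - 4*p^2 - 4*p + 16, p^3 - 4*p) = p^2 - 4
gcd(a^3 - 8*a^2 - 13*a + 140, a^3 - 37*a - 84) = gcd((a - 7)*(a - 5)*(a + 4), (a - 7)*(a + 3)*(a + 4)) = a^2 - 3*a - 28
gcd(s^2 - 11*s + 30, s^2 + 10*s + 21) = 1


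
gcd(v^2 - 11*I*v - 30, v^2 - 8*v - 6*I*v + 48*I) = v - 6*I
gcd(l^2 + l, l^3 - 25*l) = l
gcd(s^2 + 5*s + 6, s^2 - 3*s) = 1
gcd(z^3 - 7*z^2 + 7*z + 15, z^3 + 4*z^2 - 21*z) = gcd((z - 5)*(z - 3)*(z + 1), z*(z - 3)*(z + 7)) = z - 3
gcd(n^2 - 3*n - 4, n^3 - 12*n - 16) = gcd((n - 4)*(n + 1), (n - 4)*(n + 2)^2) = n - 4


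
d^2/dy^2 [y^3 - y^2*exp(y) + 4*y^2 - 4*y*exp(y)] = -y^2*exp(y) - 8*y*exp(y) + 6*y - 10*exp(y) + 8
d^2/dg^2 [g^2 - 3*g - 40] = 2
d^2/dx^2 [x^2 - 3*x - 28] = 2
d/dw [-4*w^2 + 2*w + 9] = 2 - 8*w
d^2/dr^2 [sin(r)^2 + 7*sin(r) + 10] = -7*sin(r) + 2*cos(2*r)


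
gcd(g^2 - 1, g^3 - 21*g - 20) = g + 1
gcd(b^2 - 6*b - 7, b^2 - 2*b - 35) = b - 7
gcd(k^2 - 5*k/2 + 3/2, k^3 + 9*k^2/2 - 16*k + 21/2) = k^2 - 5*k/2 + 3/2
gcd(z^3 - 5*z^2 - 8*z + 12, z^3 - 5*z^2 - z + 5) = z - 1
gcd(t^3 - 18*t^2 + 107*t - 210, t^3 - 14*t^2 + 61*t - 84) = t - 7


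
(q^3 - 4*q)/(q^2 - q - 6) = q*(q - 2)/(q - 3)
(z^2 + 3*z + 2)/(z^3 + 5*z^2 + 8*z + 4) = 1/(z + 2)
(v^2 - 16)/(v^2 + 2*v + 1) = (v^2 - 16)/(v^2 + 2*v + 1)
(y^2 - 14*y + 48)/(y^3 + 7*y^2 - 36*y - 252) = (y - 8)/(y^2 + 13*y + 42)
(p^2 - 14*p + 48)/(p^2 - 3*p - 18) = (p - 8)/(p + 3)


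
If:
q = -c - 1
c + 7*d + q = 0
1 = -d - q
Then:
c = 1/7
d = 1/7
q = -8/7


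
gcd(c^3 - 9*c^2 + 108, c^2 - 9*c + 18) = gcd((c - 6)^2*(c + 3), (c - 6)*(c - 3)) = c - 6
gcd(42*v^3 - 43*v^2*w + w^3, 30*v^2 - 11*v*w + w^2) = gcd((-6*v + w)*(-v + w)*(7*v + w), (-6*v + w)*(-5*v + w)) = 6*v - w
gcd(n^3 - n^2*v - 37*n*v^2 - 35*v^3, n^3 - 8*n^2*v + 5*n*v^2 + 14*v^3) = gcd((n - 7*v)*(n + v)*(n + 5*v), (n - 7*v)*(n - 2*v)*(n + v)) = -n^2 + 6*n*v + 7*v^2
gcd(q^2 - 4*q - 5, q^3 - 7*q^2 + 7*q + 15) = q^2 - 4*q - 5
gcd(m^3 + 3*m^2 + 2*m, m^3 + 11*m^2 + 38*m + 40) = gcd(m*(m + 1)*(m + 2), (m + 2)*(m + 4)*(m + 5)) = m + 2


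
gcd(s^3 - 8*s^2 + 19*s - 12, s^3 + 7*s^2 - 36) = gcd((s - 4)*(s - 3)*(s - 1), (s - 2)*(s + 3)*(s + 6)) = 1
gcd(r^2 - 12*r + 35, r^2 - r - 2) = 1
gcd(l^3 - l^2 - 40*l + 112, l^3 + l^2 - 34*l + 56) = l^2 + 3*l - 28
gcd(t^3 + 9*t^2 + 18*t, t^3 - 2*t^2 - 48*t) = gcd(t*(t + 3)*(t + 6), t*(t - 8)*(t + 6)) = t^2 + 6*t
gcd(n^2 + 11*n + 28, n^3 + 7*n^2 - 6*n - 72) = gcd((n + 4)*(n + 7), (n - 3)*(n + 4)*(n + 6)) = n + 4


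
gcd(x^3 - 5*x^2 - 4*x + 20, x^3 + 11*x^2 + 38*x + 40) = x + 2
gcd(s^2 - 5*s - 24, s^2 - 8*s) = s - 8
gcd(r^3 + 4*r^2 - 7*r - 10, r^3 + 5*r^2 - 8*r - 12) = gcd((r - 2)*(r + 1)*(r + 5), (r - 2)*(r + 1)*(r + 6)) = r^2 - r - 2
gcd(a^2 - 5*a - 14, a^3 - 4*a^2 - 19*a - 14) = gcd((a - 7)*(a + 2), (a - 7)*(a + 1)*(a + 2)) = a^2 - 5*a - 14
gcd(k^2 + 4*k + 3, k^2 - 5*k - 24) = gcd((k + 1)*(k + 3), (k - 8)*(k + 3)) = k + 3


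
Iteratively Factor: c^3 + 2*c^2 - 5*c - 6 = (c + 3)*(c^2 - c - 2) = (c - 2)*(c + 3)*(c + 1)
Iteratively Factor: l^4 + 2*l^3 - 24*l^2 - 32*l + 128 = (l - 2)*(l^3 + 4*l^2 - 16*l - 64) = (l - 2)*(l + 4)*(l^2 - 16) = (l - 2)*(l + 4)^2*(l - 4)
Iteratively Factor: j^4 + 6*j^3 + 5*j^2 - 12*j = (j + 4)*(j^3 + 2*j^2 - 3*j) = (j - 1)*(j + 4)*(j^2 + 3*j) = (j - 1)*(j + 3)*(j + 4)*(j)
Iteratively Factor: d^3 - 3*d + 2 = (d - 1)*(d^2 + d - 2) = (d - 1)^2*(d + 2)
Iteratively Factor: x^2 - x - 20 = (x + 4)*(x - 5)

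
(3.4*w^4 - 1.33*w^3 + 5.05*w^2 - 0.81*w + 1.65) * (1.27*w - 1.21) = 4.318*w^5 - 5.8031*w^4 + 8.0228*w^3 - 7.1392*w^2 + 3.0756*w - 1.9965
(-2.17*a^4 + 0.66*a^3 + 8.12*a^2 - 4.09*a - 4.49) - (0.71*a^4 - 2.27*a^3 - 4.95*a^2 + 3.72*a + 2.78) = -2.88*a^4 + 2.93*a^3 + 13.07*a^2 - 7.81*a - 7.27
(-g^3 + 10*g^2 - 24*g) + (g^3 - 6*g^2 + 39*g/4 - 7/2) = 4*g^2 - 57*g/4 - 7/2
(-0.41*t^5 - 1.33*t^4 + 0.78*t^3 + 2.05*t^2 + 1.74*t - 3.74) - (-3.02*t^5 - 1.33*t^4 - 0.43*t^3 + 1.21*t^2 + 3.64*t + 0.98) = 2.61*t^5 + 1.21*t^3 + 0.84*t^2 - 1.9*t - 4.72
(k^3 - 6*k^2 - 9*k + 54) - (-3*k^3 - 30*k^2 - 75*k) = 4*k^3 + 24*k^2 + 66*k + 54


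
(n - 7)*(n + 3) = n^2 - 4*n - 21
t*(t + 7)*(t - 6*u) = t^3 - 6*t^2*u + 7*t^2 - 42*t*u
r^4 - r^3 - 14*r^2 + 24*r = r*(r - 3)*(r - 2)*(r + 4)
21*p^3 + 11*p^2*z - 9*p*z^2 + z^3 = (-7*p + z)*(-3*p + z)*(p + z)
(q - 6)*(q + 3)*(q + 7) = q^3 + 4*q^2 - 39*q - 126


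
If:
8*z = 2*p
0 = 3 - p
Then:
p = 3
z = 3/4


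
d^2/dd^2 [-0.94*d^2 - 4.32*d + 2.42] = -1.88000000000000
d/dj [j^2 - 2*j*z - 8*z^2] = 2*j - 2*z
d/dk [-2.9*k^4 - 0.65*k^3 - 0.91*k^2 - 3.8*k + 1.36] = -11.6*k^3 - 1.95*k^2 - 1.82*k - 3.8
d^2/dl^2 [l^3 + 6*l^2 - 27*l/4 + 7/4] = 6*l + 12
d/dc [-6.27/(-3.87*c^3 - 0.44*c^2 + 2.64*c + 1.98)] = (-72.7947*c^2 - 5.5176*c + 16.5528)/(3.87*c^3 + 0.44*c^2 - 2.64*c - 1.98)^2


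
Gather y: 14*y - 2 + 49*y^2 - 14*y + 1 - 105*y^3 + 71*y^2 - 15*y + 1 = -105*y^3 + 120*y^2 - 15*y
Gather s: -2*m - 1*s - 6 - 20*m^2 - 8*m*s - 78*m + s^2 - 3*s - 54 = -20*m^2 - 80*m + s^2 + s*(-8*m - 4) - 60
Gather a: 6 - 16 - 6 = -16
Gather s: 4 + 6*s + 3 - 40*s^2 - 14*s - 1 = -40*s^2 - 8*s + 6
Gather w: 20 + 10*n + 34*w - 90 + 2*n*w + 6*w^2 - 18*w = 10*n + 6*w^2 + w*(2*n + 16) - 70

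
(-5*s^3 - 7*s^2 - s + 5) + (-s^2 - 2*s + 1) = -5*s^3 - 8*s^2 - 3*s + 6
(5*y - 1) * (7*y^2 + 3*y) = 35*y^3 + 8*y^2 - 3*y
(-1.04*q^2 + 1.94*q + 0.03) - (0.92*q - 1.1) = -1.04*q^2 + 1.02*q + 1.13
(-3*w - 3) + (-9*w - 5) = -12*w - 8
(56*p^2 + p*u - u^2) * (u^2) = 56*p^2*u^2 + p*u^3 - u^4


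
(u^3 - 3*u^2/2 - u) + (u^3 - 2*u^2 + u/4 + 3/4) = 2*u^3 - 7*u^2/2 - 3*u/4 + 3/4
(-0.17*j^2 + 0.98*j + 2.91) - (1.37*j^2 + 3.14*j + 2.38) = -1.54*j^2 - 2.16*j + 0.53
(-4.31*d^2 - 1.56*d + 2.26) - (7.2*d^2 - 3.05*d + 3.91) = -11.51*d^2 + 1.49*d - 1.65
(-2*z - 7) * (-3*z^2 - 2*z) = 6*z^3 + 25*z^2 + 14*z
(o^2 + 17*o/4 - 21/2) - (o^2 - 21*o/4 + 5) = 19*o/2 - 31/2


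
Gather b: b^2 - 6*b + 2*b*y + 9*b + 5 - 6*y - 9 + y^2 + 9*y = b^2 + b*(2*y + 3) + y^2 + 3*y - 4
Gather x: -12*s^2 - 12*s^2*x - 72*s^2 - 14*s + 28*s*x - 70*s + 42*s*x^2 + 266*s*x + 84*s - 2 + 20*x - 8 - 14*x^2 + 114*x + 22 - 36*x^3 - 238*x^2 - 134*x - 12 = -84*s^2 - 36*x^3 + x^2*(42*s - 252) + x*(-12*s^2 + 294*s)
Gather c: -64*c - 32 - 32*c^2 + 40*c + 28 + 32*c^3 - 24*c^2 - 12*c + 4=32*c^3 - 56*c^2 - 36*c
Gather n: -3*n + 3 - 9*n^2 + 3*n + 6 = 9 - 9*n^2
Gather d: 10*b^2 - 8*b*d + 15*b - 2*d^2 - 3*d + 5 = 10*b^2 + 15*b - 2*d^2 + d*(-8*b - 3) + 5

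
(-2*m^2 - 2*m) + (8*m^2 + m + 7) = 6*m^2 - m + 7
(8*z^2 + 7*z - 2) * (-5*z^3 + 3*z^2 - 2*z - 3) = -40*z^5 - 11*z^4 + 15*z^3 - 44*z^2 - 17*z + 6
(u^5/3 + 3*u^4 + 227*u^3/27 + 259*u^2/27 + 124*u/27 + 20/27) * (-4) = -4*u^5/3 - 12*u^4 - 908*u^3/27 - 1036*u^2/27 - 496*u/27 - 80/27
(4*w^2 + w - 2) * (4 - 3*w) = -12*w^3 + 13*w^2 + 10*w - 8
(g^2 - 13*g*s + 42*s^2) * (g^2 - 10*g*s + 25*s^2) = g^4 - 23*g^3*s + 197*g^2*s^2 - 745*g*s^3 + 1050*s^4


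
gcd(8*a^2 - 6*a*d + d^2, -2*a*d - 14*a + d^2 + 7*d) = 2*a - d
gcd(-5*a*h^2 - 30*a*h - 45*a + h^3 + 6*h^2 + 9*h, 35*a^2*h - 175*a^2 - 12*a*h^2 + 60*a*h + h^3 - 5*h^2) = 5*a - h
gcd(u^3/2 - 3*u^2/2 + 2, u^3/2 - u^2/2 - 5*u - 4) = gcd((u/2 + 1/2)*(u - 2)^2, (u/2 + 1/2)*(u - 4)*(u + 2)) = u + 1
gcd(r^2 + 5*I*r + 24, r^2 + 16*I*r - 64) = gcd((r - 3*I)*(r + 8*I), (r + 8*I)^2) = r + 8*I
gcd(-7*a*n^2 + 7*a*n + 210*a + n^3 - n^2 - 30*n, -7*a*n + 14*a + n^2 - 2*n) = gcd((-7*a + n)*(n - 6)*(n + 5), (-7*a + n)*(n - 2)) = 7*a - n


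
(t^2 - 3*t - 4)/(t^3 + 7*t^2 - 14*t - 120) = (t + 1)/(t^2 + 11*t + 30)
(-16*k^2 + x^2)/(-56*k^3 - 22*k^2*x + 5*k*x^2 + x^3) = (4*k + x)/(14*k^2 + 9*k*x + x^2)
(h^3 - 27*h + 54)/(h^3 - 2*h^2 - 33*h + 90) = (h - 3)/(h - 5)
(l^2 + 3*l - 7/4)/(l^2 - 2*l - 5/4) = (-4*l^2 - 12*l + 7)/(-4*l^2 + 8*l + 5)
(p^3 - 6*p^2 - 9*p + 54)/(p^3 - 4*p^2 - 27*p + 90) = (p + 3)/(p + 5)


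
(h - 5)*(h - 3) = h^2 - 8*h + 15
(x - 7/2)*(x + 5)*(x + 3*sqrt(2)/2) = x^3 + 3*x^2/2 + 3*sqrt(2)*x^2/2 - 35*x/2 + 9*sqrt(2)*x/4 - 105*sqrt(2)/4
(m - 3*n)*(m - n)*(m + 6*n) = m^3 + 2*m^2*n - 21*m*n^2 + 18*n^3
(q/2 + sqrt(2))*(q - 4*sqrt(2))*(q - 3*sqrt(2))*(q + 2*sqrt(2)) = q^4/2 - 3*sqrt(2)*q^3/2 - 12*q^2 + 20*sqrt(2)*q + 96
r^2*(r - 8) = r^3 - 8*r^2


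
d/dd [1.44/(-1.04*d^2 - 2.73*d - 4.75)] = (2.9952*d + 3.9312)/(1.04*d^2 + 2.73*d + 4.75)^2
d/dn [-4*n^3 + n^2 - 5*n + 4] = -12*n^2 + 2*n - 5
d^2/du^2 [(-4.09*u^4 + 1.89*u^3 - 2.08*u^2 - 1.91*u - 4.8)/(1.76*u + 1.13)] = (-76.015104*u^4 - 118.438144*u^3 - 40.11726*u^2 + 14.480046*u - 27.451648)/(5.451776*u^3 + 10.500864*u^2 + 6.742032*u + 1.442897)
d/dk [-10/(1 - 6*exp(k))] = -60*exp(k)/(6*exp(k) - 1)^2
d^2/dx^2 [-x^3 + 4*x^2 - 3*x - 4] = 8 - 6*x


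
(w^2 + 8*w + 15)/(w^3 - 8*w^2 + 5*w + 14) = (w^2 + 8*w + 15)/(w^3 - 8*w^2 + 5*w + 14)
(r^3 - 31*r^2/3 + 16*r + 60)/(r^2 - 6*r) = r - 13/3 - 10/r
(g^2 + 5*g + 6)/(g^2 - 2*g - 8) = (g + 3)/(g - 4)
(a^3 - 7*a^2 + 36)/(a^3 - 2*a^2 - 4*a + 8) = (a^2 - 9*a + 18)/(a^2 - 4*a + 4)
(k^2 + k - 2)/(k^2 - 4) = (k - 1)/(k - 2)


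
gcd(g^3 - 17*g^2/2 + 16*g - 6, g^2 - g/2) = g - 1/2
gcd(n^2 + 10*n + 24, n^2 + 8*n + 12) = n + 6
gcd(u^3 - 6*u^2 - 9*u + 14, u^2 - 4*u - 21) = u - 7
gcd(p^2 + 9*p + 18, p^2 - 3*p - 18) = p + 3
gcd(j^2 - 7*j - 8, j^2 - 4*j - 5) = j + 1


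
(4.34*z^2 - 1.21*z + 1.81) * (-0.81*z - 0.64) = -3.5154*z^3 - 1.7975*z^2 - 0.6917*z - 1.1584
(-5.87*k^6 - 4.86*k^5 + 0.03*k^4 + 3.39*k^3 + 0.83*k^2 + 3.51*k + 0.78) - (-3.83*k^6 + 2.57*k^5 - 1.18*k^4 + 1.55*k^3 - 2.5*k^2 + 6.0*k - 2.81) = -2.04*k^6 - 7.43*k^5 + 1.21*k^4 + 1.84*k^3 + 3.33*k^2 - 2.49*k + 3.59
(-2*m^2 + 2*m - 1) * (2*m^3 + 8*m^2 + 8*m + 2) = -4*m^5 - 12*m^4 - 2*m^3 + 4*m^2 - 4*m - 2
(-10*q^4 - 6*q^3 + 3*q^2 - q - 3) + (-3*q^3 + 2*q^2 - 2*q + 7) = -10*q^4 - 9*q^3 + 5*q^2 - 3*q + 4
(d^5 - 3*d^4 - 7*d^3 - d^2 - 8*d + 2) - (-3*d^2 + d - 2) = d^5 - 3*d^4 - 7*d^3 + 2*d^2 - 9*d + 4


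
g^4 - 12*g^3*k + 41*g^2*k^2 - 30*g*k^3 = g*(g - 6*k)*(g - 5*k)*(g - k)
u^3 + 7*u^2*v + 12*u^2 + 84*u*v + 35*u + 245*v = (u + 5)*(u + 7)*(u + 7*v)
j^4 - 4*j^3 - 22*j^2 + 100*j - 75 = (j - 5)*(j - 3)*(j - 1)*(j + 5)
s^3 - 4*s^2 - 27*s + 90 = (s - 6)*(s - 3)*(s + 5)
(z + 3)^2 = z^2 + 6*z + 9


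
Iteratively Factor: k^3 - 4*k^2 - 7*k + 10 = (k - 5)*(k^2 + k - 2) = (k - 5)*(k - 1)*(k + 2)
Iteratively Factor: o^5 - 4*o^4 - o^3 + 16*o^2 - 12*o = (o - 3)*(o^4 - o^3 - 4*o^2 + 4*o) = o*(o - 3)*(o^3 - o^2 - 4*o + 4) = o*(o - 3)*(o - 2)*(o^2 + o - 2) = o*(o - 3)*(o - 2)*(o + 2)*(o - 1)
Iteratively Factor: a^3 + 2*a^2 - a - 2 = (a + 1)*(a^2 + a - 2) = (a + 1)*(a + 2)*(a - 1)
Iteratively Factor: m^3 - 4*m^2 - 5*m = (m + 1)*(m^2 - 5*m) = (m - 5)*(m + 1)*(m)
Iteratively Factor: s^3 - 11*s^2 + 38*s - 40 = (s - 2)*(s^2 - 9*s + 20) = (s - 4)*(s - 2)*(s - 5)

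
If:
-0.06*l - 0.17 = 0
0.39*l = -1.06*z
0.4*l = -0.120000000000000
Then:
No Solution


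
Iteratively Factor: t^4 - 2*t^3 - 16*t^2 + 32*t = (t + 4)*(t^3 - 6*t^2 + 8*t) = (t - 2)*(t + 4)*(t^2 - 4*t) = (t - 4)*(t - 2)*(t + 4)*(t)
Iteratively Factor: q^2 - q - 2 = (q - 2)*(q + 1)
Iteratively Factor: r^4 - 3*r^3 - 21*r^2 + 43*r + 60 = (r + 1)*(r^3 - 4*r^2 - 17*r + 60) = (r - 3)*(r + 1)*(r^2 - r - 20) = (r - 5)*(r - 3)*(r + 1)*(r + 4)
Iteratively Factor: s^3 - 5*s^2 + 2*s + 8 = (s + 1)*(s^2 - 6*s + 8) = (s - 4)*(s + 1)*(s - 2)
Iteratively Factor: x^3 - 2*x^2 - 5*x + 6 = (x + 2)*(x^2 - 4*x + 3) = (x - 1)*(x + 2)*(x - 3)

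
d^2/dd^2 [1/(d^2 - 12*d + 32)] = 2*(-d^2 + 12*d + 4*(d - 6)^2 - 32)/(d^2 - 12*d + 32)^3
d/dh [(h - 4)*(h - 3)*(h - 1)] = 3*h^2 - 16*h + 19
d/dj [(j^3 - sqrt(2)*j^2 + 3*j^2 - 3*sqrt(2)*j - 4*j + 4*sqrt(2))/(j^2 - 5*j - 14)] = (j^4 - 10*j^3 - 53*j^2 + 8*sqrt(2)*j^2 - 84*j + 20*sqrt(2)*j + 56 + 62*sqrt(2))/(j^4 - 10*j^3 - 3*j^2 + 140*j + 196)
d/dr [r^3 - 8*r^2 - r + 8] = 3*r^2 - 16*r - 1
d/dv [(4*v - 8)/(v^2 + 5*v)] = 4*(-v^2 + 4*v + 10)/(v^2*(v^2 + 10*v + 25))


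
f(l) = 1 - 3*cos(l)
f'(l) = 3*sin(l)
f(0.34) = -1.83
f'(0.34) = 1.00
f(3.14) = 4.00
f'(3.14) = 0.00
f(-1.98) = 2.19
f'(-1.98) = -2.75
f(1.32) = 0.26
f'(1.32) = 2.91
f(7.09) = -1.08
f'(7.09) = 2.17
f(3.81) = 3.35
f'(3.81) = -1.86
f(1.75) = 1.53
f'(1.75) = 2.95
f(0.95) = -0.75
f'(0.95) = 2.44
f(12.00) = -1.53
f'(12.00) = -1.61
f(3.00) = 3.97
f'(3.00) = 0.42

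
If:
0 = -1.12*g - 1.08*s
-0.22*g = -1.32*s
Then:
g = 0.00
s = 0.00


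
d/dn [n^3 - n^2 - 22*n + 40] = 3*n^2 - 2*n - 22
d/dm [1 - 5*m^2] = -10*m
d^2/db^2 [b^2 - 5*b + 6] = 2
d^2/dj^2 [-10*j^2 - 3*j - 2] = -20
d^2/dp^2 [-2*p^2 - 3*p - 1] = -4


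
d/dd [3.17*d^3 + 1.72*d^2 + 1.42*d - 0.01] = 9.51*d^2 + 3.44*d + 1.42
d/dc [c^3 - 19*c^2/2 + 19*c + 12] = 3*c^2 - 19*c + 19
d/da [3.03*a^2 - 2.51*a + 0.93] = 6.06*a - 2.51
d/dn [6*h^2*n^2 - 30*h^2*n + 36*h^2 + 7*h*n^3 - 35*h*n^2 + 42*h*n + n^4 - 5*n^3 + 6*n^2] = 12*h^2*n - 30*h^2 + 21*h*n^2 - 70*h*n + 42*h + 4*n^3 - 15*n^2 + 12*n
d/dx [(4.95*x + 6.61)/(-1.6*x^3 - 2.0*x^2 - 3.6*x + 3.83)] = (15.84*x^3 + 41.628*x^2 + 26.44*x + 42.7545)/(2.56*x^6 + 6.4*x^5 + 15.52*x^4 + 2.144*x^3 - 2.36*x^2 - 27.576*x + 14.6689)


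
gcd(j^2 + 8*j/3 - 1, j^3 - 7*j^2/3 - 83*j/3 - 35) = j + 3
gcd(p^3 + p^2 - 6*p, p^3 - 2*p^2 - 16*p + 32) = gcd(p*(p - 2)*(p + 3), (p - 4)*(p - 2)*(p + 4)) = p - 2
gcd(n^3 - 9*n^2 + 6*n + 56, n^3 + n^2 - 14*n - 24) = n^2 - 2*n - 8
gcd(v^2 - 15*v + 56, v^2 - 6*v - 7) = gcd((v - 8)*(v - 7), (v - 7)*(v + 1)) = v - 7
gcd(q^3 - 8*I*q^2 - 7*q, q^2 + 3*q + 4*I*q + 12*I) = 1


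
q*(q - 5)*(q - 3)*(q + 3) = q^4 - 5*q^3 - 9*q^2 + 45*q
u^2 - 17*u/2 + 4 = (u - 8)*(u - 1/2)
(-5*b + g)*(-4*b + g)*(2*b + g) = 40*b^3 + 2*b^2*g - 7*b*g^2 + g^3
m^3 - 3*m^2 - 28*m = m*(m - 7)*(m + 4)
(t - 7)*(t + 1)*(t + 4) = t^3 - 2*t^2 - 31*t - 28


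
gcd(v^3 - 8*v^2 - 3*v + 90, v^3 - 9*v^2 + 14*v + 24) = v - 6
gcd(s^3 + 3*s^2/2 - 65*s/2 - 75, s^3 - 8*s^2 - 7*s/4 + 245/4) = s + 5/2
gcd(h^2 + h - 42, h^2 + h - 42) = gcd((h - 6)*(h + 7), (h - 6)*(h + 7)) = h^2 + h - 42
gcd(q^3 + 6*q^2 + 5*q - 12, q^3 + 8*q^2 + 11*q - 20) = q^2 + 3*q - 4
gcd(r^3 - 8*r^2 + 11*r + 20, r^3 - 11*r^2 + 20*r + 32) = r^2 - 3*r - 4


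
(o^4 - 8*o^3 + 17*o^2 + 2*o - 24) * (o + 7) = o^5 - o^4 - 39*o^3 + 121*o^2 - 10*o - 168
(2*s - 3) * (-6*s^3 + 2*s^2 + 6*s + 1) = -12*s^4 + 22*s^3 + 6*s^2 - 16*s - 3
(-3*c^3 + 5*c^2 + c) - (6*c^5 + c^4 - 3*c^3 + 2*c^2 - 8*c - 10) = -6*c^5 - c^4 + 3*c^2 + 9*c + 10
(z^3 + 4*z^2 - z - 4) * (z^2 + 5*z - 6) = z^5 + 9*z^4 + 13*z^3 - 33*z^2 - 14*z + 24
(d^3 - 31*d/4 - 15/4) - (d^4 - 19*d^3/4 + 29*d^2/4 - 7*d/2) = -d^4 + 23*d^3/4 - 29*d^2/4 - 17*d/4 - 15/4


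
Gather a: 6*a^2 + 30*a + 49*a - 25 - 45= 6*a^2 + 79*a - 70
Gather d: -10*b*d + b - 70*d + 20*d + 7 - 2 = b + d*(-10*b - 50) + 5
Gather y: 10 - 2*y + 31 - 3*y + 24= 65 - 5*y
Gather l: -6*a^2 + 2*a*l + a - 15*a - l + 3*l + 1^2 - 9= -6*a^2 - 14*a + l*(2*a + 2) - 8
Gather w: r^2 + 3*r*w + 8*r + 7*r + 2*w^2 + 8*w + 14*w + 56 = r^2 + 15*r + 2*w^2 + w*(3*r + 22) + 56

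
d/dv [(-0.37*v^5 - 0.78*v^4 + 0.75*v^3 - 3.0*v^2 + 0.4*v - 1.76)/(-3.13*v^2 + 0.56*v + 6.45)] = (3.4743*v^6 + 4.054*v^5 - 15.5904*v^4 - 19.284*v^3 + 14.0845*v^2 - 49.7176*v + 3.5656)/(9.7969*v^4 - 3.5056*v^3 - 40.0634*v^2 + 7.224*v + 41.6025)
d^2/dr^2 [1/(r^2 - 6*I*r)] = 2*(-r*(r - 6*I) + 4*(r - 3*I)^2)/(r^3*(r - 6*I)^3)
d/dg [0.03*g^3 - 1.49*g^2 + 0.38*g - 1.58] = 0.09*g^2 - 2.98*g + 0.38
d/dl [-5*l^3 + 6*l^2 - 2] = 3*l*(4 - 5*l)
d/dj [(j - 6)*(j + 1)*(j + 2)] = 3*j^2 - 6*j - 16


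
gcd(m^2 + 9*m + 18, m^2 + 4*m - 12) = m + 6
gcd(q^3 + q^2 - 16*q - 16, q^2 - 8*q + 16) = q - 4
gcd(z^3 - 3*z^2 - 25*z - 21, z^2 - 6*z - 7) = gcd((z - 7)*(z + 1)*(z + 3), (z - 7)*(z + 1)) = z^2 - 6*z - 7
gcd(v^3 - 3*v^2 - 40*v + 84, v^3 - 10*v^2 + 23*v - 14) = v^2 - 9*v + 14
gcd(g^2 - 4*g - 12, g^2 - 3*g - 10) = g + 2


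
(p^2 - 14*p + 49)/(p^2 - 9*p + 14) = (p - 7)/(p - 2)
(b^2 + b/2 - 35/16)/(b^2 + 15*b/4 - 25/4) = (b + 7/4)/(b + 5)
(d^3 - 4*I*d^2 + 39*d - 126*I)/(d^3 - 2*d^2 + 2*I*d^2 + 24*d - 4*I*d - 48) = (d^2 - 10*I*d - 21)/(d^2 + d*(-2 - 4*I) + 8*I)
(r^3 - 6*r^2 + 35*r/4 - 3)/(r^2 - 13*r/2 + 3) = (r^2 - 11*r/2 + 6)/(r - 6)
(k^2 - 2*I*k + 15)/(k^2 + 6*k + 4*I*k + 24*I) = (k^2 - 2*I*k + 15)/(k^2 + k*(6 + 4*I) + 24*I)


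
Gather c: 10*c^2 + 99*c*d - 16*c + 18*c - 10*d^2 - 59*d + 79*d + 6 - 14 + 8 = 10*c^2 + c*(99*d + 2) - 10*d^2 + 20*d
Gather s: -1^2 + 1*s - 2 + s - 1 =2*s - 4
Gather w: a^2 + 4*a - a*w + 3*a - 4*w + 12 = a^2 + 7*a + w*(-a - 4) + 12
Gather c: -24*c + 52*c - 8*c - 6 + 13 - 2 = 20*c + 5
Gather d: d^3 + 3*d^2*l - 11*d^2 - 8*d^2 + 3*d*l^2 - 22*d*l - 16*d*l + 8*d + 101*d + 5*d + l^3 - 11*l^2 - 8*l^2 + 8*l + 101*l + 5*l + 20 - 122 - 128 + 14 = d^3 + d^2*(3*l - 19) + d*(3*l^2 - 38*l + 114) + l^3 - 19*l^2 + 114*l - 216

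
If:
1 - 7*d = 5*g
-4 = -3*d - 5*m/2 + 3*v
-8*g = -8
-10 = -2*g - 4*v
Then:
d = -4/7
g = 1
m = 164/35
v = 2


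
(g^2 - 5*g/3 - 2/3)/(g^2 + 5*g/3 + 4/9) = 3*(g - 2)/(3*g + 4)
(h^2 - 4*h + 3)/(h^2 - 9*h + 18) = (h - 1)/(h - 6)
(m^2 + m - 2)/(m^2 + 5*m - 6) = (m + 2)/(m + 6)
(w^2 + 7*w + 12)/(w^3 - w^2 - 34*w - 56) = (w + 3)/(w^2 - 5*w - 14)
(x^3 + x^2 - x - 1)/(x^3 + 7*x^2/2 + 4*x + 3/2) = 2*(x - 1)/(2*x + 3)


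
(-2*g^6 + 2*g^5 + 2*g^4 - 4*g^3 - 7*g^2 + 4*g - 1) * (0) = 0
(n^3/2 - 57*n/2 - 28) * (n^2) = n^5/2 - 57*n^3/2 - 28*n^2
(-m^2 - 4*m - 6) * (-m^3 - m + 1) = m^5 + 4*m^4 + 7*m^3 + 3*m^2 + 2*m - 6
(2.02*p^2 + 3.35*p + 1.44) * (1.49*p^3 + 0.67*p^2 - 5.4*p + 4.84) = 3.0098*p^5 + 6.3449*p^4 - 6.5179*p^3 - 7.3484*p^2 + 8.438*p + 6.9696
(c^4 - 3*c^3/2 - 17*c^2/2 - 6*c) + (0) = c^4 - 3*c^3/2 - 17*c^2/2 - 6*c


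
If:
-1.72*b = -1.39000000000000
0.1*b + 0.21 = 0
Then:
No Solution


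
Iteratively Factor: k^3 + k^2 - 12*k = (k - 3)*(k^2 + 4*k) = k*(k - 3)*(k + 4)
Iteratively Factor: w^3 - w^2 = (w)*(w^2 - w) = w^2*(w - 1)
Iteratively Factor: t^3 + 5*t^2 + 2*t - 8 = (t + 2)*(t^2 + 3*t - 4) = (t + 2)*(t + 4)*(t - 1)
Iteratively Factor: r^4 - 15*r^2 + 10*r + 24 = (r + 4)*(r^3 - 4*r^2 + r + 6) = (r + 1)*(r + 4)*(r^2 - 5*r + 6) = (r - 3)*(r + 1)*(r + 4)*(r - 2)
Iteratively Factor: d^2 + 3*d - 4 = (d - 1)*(d + 4)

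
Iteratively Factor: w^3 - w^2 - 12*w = (w)*(w^2 - w - 12) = w*(w + 3)*(w - 4)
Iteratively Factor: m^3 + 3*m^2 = (m)*(m^2 + 3*m) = m^2*(m + 3)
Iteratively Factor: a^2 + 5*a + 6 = (a + 3)*(a + 2)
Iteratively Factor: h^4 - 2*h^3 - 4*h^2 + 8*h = (h)*(h^3 - 2*h^2 - 4*h + 8) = h*(h + 2)*(h^2 - 4*h + 4) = h*(h - 2)*(h + 2)*(h - 2)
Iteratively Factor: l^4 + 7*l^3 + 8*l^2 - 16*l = (l + 4)*(l^3 + 3*l^2 - 4*l) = (l - 1)*(l + 4)*(l^2 + 4*l) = (l - 1)*(l + 4)^2*(l)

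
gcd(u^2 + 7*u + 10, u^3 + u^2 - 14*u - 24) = u + 2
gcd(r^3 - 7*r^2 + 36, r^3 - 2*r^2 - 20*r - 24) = r^2 - 4*r - 12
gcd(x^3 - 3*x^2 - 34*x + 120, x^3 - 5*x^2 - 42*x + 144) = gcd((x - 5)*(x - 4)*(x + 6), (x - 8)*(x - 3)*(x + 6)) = x + 6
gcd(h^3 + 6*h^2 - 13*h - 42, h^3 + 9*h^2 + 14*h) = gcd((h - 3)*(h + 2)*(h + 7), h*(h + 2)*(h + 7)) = h^2 + 9*h + 14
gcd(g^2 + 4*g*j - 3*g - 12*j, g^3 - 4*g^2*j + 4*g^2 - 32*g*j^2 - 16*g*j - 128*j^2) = g + 4*j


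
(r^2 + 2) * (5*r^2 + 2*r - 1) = 5*r^4 + 2*r^3 + 9*r^2 + 4*r - 2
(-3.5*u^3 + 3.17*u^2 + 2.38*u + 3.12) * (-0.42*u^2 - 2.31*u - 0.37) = 1.47*u^5 + 6.7536*u^4 - 7.0273*u^3 - 7.9811*u^2 - 8.0878*u - 1.1544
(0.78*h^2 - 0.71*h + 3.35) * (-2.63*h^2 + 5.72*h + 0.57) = -2.0514*h^4 + 6.3289*h^3 - 12.4271*h^2 + 18.7573*h + 1.9095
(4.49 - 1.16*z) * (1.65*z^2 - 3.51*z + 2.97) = -1.914*z^3 + 11.4801*z^2 - 19.2051*z + 13.3353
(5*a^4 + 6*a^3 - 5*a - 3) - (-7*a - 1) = 5*a^4 + 6*a^3 + 2*a - 2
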